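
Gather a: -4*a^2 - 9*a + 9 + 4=-4*a^2 - 9*a + 13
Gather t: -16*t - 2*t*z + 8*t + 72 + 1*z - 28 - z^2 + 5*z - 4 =t*(-2*z - 8) - z^2 + 6*z + 40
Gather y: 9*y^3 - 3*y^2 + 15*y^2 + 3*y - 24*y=9*y^3 + 12*y^2 - 21*y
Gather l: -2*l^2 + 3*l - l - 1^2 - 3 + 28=-2*l^2 + 2*l + 24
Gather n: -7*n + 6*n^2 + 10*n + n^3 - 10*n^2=n^3 - 4*n^2 + 3*n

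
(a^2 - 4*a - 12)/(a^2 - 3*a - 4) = (-a^2 + 4*a + 12)/(-a^2 + 3*a + 4)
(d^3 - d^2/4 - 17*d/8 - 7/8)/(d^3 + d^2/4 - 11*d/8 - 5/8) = (4*d - 7)/(4*d - 5)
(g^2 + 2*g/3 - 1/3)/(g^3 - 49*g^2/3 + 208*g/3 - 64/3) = (g + 1)/(g^2 - 16*g + 64)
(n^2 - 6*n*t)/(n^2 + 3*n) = (n - 6*t)/(n + 3)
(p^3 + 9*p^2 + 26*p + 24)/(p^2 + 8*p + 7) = (p^3 + 9*p^2 + 26*p + 24)/(p^2 + 8*p + 7)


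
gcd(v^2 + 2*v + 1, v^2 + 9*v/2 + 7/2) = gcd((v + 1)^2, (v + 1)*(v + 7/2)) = v + 1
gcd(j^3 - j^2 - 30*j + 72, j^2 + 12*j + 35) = 1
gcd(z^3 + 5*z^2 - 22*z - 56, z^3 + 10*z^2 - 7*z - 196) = z^2 + 3*z - 28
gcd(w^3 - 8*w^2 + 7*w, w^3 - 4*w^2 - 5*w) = w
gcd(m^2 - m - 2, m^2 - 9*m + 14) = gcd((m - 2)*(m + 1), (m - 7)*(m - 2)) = m - 2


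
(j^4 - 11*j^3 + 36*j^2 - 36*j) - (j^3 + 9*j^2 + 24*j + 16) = j^4 - 12*j^3 + 27*j^2 - 60*j - 16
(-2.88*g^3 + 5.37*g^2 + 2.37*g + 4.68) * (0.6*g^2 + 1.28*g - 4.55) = -1.728*g^5 - 0.4644*g^4 + 21.3996*g^3 - 18.5919*g^2 - 4.7931*g - 21.294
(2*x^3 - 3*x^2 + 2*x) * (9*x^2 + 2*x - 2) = 18*x^5 - 23*x^4 + 8*x^3 + 10*x^2 - 4*x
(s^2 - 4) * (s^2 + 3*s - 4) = s^4 + 3*s^3 - 8*s^2 - 12*s + 16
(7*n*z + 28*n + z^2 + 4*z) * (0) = 0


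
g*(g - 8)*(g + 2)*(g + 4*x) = g^4 + 4*g^3*x - 6*g^3 - 24*g^2*x - 16*g^2 - 64*g*x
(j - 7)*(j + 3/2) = j^2 - 11*j/2 - 21/2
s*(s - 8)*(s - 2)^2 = s^4 - 12*s^3 + 36*s^2 - 32*s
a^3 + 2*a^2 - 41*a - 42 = (a - 6)*(a + 1)*(a + 7)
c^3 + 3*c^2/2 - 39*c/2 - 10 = (c - 4)*(c + 1/2)*(c + 5)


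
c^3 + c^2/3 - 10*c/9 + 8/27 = (c - 2/3)*(c - 1/3)*(c + 4/3)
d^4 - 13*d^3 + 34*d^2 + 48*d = d*(d - 8)*(d - 6)*(d + 1)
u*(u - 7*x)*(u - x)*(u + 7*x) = u^4 - u^3*x - 49*u^2*x^2 + 49*u*x^3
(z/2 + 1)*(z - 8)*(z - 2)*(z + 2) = z^4/2 - 3*z^3 - 10*z^2 + 12*z + 32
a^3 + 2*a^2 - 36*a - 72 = (a - 6)*(a + 2)*(a + 6)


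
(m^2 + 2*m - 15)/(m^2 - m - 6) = (m + 5)/(m + 2)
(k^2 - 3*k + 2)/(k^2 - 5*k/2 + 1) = 2*(k - 1)/(2*k - 1)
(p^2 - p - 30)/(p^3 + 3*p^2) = (p^2 - p - 30)/(p^2*(p + 3))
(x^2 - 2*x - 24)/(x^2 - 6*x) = (x + 4)/x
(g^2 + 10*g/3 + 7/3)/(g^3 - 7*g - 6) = (g + 7/3)/(g^2 - g - 6)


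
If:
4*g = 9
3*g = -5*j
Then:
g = 9/4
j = -27/20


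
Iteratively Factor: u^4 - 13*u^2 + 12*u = (u - 1)*(u^3 + u^2 - 12*u) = (u - 3)*(u - 1)*(u^2 + 4*u) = u*(u - 3)*(u - 1)*(u + 4)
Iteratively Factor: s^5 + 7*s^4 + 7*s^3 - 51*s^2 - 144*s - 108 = (s + 2)*(s^4 + 5*s^3 - 3*s^2 - 45*s - 54) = (s - 3)*(s + 2)*(s^3 + 8*s^2 + 21*s + 18) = (s - 3)*(s + 2)*(s + 3)*(s^2 + 5*s + 6) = (s - 3)*(s + 2)^2*(s + 3)*(s + 3)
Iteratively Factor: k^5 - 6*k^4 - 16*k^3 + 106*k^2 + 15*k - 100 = (k - 5)*(k^4 - k^3 - 21*k^2 + k + 20) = (k - 5)*(k + 4)*(k^3 - 5*k^2 - k + 5) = (k - 5)*(k + 1)*(k + 4)*(k^2 - 6*k + 5) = (k - 5)*(k - 1)*(k + 1)*(k + 4)*(k - 5)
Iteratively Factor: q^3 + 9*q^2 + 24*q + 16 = (q + 1)*(q^2 + 8*q + 16) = (q + 1)*(q + 4)*(q + 4)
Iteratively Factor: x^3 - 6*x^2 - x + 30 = (x + 2)*(x^2 - 8*x + 15) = (x - 5)*(x + 2)*(x - 3)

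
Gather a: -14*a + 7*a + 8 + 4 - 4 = 8 - 7*a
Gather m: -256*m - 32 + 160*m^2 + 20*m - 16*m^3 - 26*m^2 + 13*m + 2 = -16*m^3 + 134*m^2 - 223*m - 30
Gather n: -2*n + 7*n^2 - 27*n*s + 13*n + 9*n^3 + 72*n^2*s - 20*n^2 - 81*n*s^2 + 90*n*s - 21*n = 9*n^3 + n^2*(72*s - 13) + n*(-81*s^2 + 63*s - 10)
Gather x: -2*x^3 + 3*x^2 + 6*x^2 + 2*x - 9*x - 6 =-2*x^3 + 9*x^2 - 7*x - 6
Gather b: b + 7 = b + 7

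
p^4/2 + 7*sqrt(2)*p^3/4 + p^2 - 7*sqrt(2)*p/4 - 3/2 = (p/2 + 1/2)*(p - 1)*(p + sqrt(2)/2)*(p + 3*sqrt(2))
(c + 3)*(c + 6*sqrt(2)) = c^2 + 3*c + 6*sqrt(2)*c + 18*sqrt(2)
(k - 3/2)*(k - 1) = k^2 - 5*k/2 + 3/2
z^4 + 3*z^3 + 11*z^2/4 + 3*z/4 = z*(z + 1/2)*(z + 1)*(z + 3/2)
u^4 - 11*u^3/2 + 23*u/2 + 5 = (u - 5)*(u - 2)*(u + 1/2)*(u + 1)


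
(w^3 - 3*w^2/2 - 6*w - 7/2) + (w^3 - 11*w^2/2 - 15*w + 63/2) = 2*w^3 - 7*w^2 - 21*w + 28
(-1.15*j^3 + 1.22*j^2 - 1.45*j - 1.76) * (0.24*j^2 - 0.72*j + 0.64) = -0.276*j^5 + 1.1208*j^4 - 1.9624*j^3 + 1.4024*j^2 + 0.3392*j - 1.1264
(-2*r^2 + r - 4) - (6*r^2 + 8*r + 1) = -8*r^2 - 7*r - 5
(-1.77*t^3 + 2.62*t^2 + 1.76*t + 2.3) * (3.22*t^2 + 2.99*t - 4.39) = -5.6994*t^5 + 3.1441*t^4 + 21.2713*t^3 + 1.1666*t^2 - 0.849399999999999*t - 10.097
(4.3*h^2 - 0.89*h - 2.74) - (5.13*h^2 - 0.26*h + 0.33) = -0.83*h^2 - 0.63*h - 3.07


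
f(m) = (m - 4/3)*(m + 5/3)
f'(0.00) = 0.33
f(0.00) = -2.22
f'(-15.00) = -29.67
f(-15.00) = 217.78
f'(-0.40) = -0.47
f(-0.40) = -2.20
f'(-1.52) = -2.71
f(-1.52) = -0.42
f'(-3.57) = -6.81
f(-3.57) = 9.33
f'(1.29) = 2.91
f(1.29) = -0.13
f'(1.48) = 3.29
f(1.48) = 0.46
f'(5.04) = 10.41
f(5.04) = 24.86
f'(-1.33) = -2.33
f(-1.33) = -0.90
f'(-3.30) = -6.27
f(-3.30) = 7.57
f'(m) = 2*m + 1/3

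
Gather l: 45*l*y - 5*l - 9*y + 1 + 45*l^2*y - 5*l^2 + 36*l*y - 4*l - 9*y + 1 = l^2*(45*y - 5) + l*(81*y - 9) - 18*y + 2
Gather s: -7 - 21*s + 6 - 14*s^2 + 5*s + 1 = -14*s^2 - 16*s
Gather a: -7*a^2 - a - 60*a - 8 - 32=-7*a^2 - 61*a - 40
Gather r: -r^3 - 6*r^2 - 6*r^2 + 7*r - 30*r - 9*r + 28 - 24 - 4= -r^3 - 12*r^2 - 32*r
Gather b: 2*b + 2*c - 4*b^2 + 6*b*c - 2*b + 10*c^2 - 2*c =-4*b^2 + 6*b*c + 10*c^2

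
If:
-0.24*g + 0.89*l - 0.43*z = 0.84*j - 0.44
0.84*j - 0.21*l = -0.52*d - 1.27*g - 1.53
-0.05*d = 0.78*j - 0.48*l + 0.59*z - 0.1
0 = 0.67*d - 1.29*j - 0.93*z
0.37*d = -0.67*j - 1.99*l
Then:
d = -0.32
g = -2.70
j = 2.29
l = -0.71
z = -3.40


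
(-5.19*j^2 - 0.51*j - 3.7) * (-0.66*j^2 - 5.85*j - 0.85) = 3.4254*j^4 + 30.6981*j^3 + 9.837*j^2 + 22.0785*j + 3.145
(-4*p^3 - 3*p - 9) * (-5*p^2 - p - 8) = 20*p^5 + 4*p^4 + 47*p^3 + 48*p^2 + 33*p + 72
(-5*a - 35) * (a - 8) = -5*a^2 + 5*a + 280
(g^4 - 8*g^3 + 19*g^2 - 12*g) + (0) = g^4 - 8*g^3 + 19*g^2 - 12*g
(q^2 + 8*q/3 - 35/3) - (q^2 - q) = 11*q/3 - 35/3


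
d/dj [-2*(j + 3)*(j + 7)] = -4*j - 20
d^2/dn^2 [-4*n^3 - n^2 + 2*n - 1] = -24*n - 2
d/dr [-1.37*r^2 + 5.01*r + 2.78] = 5.01 - 2.74*r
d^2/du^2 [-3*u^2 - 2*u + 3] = -6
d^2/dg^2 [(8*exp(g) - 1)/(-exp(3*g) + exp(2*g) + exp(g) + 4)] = (-32*exp(6*g) + 33*exp(5*g) - 51*exp(4*g) - 406*exp(3*g) + 231*exp(2*g) + 17*exp(g) - 132)*exp(g)/(exp(9*g) - 3*exp(8*g) - 7*exp(6*g) + 24*exp(5*g) + 9*exp(4*g) + 23*exp(3*g) - 60*exp(2*g) - 48*exp(g) - 64)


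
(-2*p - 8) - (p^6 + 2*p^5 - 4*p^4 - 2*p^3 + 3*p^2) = -p^6 - 2*p^5 + 4*p^4 + 2*p^3 - 3*p^2 - 2*p - 8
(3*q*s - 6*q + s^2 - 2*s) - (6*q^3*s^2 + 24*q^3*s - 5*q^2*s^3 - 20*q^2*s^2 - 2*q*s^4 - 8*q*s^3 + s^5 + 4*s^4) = -6*q^3*s^2 - 24*q^3*s + 5*q^2*s^3 + 20*q^2*s^2 + 2*q*s^4 + 8*q*s^3 + 3*q*s - 6*q - s^5 - 4*s^4 + s^2 - 2*s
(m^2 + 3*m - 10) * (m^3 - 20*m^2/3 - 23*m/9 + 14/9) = m^5 - 11*m^4/3 - 293*m^3/9 + 545*m^2/9 + 272*m/9 - 140/9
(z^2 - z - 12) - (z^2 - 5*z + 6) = 4*z - 18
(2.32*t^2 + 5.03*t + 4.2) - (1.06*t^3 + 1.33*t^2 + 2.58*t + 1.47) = -1.06*t^3 + 0.99*t^2 + 2.45*t + 2.73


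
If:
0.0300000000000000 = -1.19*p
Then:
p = -0.03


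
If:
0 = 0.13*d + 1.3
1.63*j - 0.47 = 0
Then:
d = -10.00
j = 0.29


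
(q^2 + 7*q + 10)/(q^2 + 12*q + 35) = (q + 2)/(q + 7)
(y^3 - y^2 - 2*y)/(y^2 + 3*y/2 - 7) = 2*y*(y + 1)/(2*y + 7)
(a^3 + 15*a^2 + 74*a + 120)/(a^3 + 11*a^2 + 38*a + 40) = (a + 6)/(a + 2)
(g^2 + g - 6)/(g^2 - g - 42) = (-g^2 - g + 6)/(-g^2 + g + 42)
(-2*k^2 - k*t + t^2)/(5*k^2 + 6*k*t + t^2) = (-2*k + t)/(5*k + t)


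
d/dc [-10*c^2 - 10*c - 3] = -20*c - 10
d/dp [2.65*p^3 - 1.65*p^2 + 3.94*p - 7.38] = 7.95*p^2 - 3.3*p + 3.94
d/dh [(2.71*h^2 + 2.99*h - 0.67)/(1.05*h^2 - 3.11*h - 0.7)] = (-11.5676*h^2 - 2.387*h - 4.1767)/(1.1025*h^4 - 6.531*h^3 + 8.2021*h^2 + 4.354*h + 0.49)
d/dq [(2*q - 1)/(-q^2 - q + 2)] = (-2*q^2 - 2*q + (2*q - 1)*(2*q + 1) + 4)/(q^2 + q - 2)^2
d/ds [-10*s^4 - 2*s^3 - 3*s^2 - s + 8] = -40*s^3 - 6*s^2 - 6*s - 1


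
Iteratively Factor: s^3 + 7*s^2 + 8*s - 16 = (s + 4)*(s^2 + 3*s - 4) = (s + 4)^2*(s - 1)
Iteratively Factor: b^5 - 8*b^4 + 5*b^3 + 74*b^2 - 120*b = (b - 4)*(b^4 - 4*b^3 - 11*b^2 + 30*b) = (b - 4)*(b - 2)*(b^3 - 2*b^2 - 15*b) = b*(b - 4)*(b - 2)*(b^2 - 2*b - 15) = b*(b - 4)*(b - 2)*(b + 3)*(b - 5)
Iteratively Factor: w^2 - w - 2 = (w + 1)*(w - 2)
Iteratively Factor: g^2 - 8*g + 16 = (g - 4)*(g - 4)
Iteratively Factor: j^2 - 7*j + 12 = (j - 3)*(j - 4)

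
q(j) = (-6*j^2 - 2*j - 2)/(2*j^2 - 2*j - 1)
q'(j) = (2 - 4*j)*(-6*j^2 - 2*j - 2)/(2*j^2 - 2*j - 1)^2 + (-12*j - 2)/(2*j^2 - 2*j - 1) = 2*(8*j^2 + 10*j - 1)/(4*j^4 - 8*j^3 + 4*j + 1)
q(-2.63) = -2.11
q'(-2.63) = 0.17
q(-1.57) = -1.93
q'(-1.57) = 0.12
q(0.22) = 2.03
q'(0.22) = 1.76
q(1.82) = -12.85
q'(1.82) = 22.19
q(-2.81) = -2.14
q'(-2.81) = 0.16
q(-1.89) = -1.98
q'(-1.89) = 0.18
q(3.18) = -5.37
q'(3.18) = 1.35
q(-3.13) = -2.19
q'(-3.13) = 0.15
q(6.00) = -3.90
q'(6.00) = 0.20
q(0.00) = 2.00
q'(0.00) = -2.00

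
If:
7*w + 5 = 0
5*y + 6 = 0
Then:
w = -5/7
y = -6/5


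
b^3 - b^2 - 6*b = b*(b - 3)*(b + 2)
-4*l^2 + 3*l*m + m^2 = (-l + m)*(4*l + m)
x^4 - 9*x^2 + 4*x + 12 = (x - 2)^2*(x + 1)*(x + 3)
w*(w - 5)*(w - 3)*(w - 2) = w^4 - 10*w^3 + 31*w^2 - 30*w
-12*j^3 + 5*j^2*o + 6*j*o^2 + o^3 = (-j + o)*(3*j + o)*(4*j + o)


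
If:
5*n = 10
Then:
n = 2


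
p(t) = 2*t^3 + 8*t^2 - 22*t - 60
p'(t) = 6*t^2 + 16*t - 22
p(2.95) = -3.94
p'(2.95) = 77.42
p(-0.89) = -35.49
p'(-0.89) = -31.49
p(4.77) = 234.15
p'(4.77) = 190.84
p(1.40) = -69.63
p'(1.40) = 12.16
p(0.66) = -70.46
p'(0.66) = -8.83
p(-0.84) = -37.06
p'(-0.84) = -31.21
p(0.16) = -63.31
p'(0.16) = -19.29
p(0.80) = -71.46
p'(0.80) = -5.36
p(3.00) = 0.00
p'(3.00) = 80.00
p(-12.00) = -2100.00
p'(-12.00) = 650.00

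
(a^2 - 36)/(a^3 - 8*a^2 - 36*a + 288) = 1/(a - 8)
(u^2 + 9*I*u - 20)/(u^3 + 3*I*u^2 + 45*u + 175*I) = (u + 4*I)/(u^2 - 2*I*u + 35)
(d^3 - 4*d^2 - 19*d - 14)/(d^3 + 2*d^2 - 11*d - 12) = (d^2 - 5*d - 14)/(d^2 + d - 12)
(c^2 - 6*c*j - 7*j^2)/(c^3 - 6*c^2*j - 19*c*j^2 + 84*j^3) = (c + j)/(c^2 + c*j - 12*j^2)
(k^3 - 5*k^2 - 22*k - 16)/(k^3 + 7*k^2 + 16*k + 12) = (k^2 - 7*k - 8)/(k^2 + 5*k + 6)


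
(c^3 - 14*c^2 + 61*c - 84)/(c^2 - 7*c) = c - 7 + 12/c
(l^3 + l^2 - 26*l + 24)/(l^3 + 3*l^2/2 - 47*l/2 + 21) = 2*(l - 4)/(2*l - 7)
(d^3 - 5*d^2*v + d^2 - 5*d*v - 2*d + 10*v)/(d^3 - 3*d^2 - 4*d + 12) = (d^2 - 5*d*v - d + 5*v)/(d^2 - 5*d + 6)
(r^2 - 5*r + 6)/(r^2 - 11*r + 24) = (r - 2)/(r - 8)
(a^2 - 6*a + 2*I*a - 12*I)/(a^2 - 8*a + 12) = (a + 2*I)/(a - 2)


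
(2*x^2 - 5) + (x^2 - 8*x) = 3*x^2 - 8*x - 5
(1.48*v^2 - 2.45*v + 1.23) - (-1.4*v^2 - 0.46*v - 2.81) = 2.88*v^2 - 1.99*v + 4.04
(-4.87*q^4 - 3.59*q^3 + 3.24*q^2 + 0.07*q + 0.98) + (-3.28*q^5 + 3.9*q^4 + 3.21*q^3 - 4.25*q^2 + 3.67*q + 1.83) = -3.28*q^5 - 0.97*q^4 - 0.38*q^3 - 1.01*q^2 + 3.74*q + 2.81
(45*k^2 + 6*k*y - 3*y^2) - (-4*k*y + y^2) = 45*k^2 + 10*k*y - 4*y^2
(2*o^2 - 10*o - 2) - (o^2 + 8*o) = o^2 - 18*o - 2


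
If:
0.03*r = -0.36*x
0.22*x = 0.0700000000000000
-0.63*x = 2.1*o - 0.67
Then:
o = 0.22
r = -3.82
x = 0.32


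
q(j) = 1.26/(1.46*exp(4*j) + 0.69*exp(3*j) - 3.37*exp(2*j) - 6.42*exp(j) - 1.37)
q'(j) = 1.26*(-5.84*exp(4*j) - 2.07*exp(3*j) + 6.74*exp(2*j) + 6.42*exp(j))/(1.46*exp(4*j) + 0.69*exp(3*j) - 3.37*exp(2*j) - 6.42*exp(j) - 1.37)^2 = (-7.3584*exp(3*j) - 2.6082*exp(2*j) + 8.4924*exp(j) + 8.0892)*exp(j)/(-1.46*exp(4*j) - 0.69*exp(3*j) + 3.37*exp(2*j) + 6.42*exp(j) + 1.37)^2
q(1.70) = 0.00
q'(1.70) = -0.00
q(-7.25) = -0.92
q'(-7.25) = 0.00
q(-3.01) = -0.74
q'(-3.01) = 0.15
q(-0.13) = -0.15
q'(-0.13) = 0.11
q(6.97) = 0.00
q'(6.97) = -0.00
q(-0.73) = -0.25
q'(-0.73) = 0.20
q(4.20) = 0.00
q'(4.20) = -0.00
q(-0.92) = -0.29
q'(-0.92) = 0.22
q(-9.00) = -0.92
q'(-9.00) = 0.00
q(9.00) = 0.00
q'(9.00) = 0.00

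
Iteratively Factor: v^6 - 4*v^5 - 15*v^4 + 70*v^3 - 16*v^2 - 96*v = (v - 3)*(v^5 - v^4 - 18*v^3 + 16*v^2 + 32*v) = (v - 3)*(v + 4)*(v^4 - 5*v^3 + 2*v^2 + 8*v) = (v - 3)*(v + 1)*(v + 4)*(v^3 - 6*v^2 + 8*v) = v*(v - 3)*(v + 1)*(v + 4)*(v^2 - 6*v + 8) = v*(v - 4)*(v - 3)*(v + 1)*(v + 4)*(v - 2)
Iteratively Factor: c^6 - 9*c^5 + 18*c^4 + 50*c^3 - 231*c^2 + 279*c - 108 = (c - 1)*(c^5 - 8*c^4 + 10*c^3 + 60*c^2 - 171*c + 108) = (c - 3)*(c - 1)*(c^4 - 5*c^3 - 5*c^2 + 45*c - 36) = (c - 4)*(c - 3)*(c - 1)*(c^3 - c^2 - 9*c + 9) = (c - 4)*(c - 3)^2*(c - 1)*(c^2 + 2*c - 3) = (c - 4)*(c - 3)^2*(c - 1)^2*(c + 3)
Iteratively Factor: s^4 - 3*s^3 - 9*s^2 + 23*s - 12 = (s + 3)*(s^3 - 6*s^2 + 9*s - 4) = (s - 4)*(s + 3)*(s^2 - 2*s + 1) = (s - 4)*(s - 1)*(s + 3)*(s - 1)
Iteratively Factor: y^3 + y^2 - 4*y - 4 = (y + 1)*(y^2 - 4) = (y - 2)*(y + 1)*(y + 2)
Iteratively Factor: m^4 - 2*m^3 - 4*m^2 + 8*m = (m - 2)*(m^3 - 4*m) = (m - 2)*(m + 2)*(m^2 - 2*m) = m*(m - 2)*(m + 2)*(m - 2)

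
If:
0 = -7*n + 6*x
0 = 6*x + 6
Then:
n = -6/7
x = -1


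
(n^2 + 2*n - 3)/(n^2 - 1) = (n + 3)/(n + 1)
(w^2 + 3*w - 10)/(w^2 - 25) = (w - 2)/(w - 5)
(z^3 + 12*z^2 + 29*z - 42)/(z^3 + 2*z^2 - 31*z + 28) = (z + 6)/(z - 4)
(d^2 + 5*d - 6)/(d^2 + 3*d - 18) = (d - 1)/(d - 3)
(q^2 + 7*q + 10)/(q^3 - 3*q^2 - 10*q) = (q + 5)/(q*(q - 5))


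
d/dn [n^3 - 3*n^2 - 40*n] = 3*n^2 - 6*n - 40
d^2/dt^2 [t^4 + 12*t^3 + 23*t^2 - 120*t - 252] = 12*t^2 + 72*t + 46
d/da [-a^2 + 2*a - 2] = 2 - 2*a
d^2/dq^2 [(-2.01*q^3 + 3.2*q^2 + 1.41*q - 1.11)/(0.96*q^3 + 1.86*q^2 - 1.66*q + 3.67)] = (13.076352*q^6 - 11.42208*q^5 + 118.407168*q^4 - 139.17714*q^3 - 129.631212*q^2 - 176.156658*q + 112.417696)/(0.884736*q^9 + 5.142528*q^8 + 5.37408*q^7 - 1.202904*q^6 + 30.026232*q^5 + 18.375372*q^4 - 33.772816*q^3 + 105.495618*q^2 - 67.075122*q + 49.430863)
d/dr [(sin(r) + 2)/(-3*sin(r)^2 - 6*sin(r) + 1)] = (3*sin(r)^2 + 12*sin(r) + 13)*cos(r)/(3*sin(r)^2 + 6*sin(r) - 1)^2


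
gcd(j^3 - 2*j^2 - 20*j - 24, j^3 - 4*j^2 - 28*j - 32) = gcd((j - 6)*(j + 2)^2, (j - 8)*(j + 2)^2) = j^2 + 4*j + 4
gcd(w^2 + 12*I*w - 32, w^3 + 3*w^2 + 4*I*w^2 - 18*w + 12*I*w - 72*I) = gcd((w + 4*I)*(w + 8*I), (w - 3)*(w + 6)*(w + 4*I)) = w + 4*I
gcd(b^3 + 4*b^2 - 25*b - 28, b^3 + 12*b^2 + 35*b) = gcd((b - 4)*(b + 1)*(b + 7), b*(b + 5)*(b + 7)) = b + 7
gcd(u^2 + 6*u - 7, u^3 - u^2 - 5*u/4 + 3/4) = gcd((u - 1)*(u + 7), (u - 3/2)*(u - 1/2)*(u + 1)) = 1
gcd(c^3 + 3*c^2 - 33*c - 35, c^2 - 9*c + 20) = c - 5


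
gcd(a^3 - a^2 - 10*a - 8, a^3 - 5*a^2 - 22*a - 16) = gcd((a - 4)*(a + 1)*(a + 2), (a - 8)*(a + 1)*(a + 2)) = a^2 + 3*a + 2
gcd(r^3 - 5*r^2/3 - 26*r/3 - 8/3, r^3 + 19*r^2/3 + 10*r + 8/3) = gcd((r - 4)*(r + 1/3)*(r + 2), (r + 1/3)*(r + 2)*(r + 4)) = r^2 + 7*r/3 + 2/3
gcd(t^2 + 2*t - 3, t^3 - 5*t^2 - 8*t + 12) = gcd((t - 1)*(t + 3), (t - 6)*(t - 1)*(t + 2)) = t - 1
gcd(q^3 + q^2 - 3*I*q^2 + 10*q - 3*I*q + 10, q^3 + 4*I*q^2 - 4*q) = q + 2*I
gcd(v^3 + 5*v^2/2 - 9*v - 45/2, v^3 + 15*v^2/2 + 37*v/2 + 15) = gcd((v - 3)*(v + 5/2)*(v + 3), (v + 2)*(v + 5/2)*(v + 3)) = v^2 + 11*v/2 + 15/2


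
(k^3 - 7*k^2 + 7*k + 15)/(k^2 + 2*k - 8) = (k^3 - 7*k^2 + 7*k + 15)/(k^2 + 2*k - 8)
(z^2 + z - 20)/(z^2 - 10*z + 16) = (z^2 + z - 20)/(z^2 - 10*z + 16)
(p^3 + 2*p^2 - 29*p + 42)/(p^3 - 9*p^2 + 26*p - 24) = (p + 7)/(p - 4)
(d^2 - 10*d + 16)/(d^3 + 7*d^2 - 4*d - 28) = (d - 8)/(d^2 + 9*d + 14)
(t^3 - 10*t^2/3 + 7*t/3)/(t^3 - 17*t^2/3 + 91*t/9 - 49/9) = 3*t/(3*t - 7)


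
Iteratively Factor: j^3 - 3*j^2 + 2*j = (j - 1)*(j^2 - 2*j) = j*(j - 1)*(j - 2)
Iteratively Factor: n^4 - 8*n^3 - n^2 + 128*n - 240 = (n - 3)*(n^3 - 5*n^2 - 16*n + 80) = (n - 5)*(n - 3)*(n^2 - 16) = (n - 5)*(n - 4)*(n - 3)*(n + 4)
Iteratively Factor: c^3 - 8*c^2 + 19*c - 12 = (c - 1)*(c^2 - 7*c + 12) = (c - 3)*(c - 1)*(c - 4)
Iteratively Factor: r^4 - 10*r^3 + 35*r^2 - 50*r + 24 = (r - 1)*(r^3 - 9*r^2 + 26*r - 24) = (r - 3)*(r - 1)*(r^2 - 6*r + 8) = (r - 3)*(r - 2)*(r - 1)*(r - 4)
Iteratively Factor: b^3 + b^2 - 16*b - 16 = (b + 1)*(b^2 - 16) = (b - 4)*(b + 1)*(b + 4)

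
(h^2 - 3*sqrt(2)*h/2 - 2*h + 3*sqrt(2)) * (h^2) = h^4 - 3*sqrt(2)*h^3/2 - 2*h^3 + 3*sqrt(2)*h^2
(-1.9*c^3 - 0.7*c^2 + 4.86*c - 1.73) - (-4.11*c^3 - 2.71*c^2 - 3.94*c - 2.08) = 2.21*c^3 + 2.01*c^2 + 8.8*c + 0.35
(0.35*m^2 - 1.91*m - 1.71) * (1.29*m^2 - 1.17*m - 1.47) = 0.4515*m^4 - 2.8734*m^3 - 0.4857*m^2 + 4.8084*m + 2.5137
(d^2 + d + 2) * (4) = 4*d^2 + 4*d + 8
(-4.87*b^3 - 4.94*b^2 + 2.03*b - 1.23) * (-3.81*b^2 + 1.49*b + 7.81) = 18.5547*b^5 + 11.5651*b^4 - 53.1296*b^3 - 30.8704*b^2 + 14.0216*b - 9.6063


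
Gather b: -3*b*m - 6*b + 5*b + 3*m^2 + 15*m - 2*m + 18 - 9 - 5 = b*(-3*m - 1) + 3*m^2 + 13*m + 4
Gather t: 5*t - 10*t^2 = -10*t^2 + 5*t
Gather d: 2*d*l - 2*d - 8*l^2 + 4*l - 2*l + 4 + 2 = d*(2*l - 2) - 8*l^2 + 2*l + 6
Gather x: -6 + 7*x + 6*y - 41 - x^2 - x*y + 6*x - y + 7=-x^2 + x*(13 - y) + 5*y - 40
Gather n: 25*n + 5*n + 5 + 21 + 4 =30*n + 30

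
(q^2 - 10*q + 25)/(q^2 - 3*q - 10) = (q - 5)/(q + 2)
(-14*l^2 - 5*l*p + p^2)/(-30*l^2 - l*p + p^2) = (14*l^2 + 5*l*p - p^2)/(30*l^2 + l*p - p^2)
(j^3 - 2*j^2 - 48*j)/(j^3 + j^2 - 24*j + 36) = j*(j - 8)/(j^2 - 5*j + 6)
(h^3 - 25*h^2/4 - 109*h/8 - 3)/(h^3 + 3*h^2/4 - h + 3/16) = 2*(4*h^2 - 31*h - 8)/(8*h^2 - 6*h + 1)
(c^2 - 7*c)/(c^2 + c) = (c - 7)/(c + 1)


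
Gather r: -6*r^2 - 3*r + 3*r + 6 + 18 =24 - 6*r^2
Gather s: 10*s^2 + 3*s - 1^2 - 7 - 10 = 10*s^2 + 3*s - 18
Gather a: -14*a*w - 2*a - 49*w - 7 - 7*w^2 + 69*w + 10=a*(-14*w - 2) - 7*w^2 + 20*w + 3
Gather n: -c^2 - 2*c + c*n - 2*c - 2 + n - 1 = -c^2 - 4*c + n*(c + 1) - 3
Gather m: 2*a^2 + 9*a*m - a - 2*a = 2*a^2 + 9*a*m - 3*a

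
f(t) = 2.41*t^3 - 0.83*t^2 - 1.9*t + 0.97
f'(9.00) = 568.79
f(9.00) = 1673.53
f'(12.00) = 1019.30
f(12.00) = 4023.13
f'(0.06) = -1.97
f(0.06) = 0.85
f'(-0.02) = -1.86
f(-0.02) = 1.01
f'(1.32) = 8.51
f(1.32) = 2.56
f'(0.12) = -2.00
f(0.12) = 0.73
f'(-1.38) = 14.16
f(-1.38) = -4.32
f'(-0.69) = 2.69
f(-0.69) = 1.09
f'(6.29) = 273.71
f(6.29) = 555.93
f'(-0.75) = 3.41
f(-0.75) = 0.91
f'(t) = 7.23*t^2 - 1.66*t - 1.9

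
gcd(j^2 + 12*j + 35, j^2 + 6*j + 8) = 1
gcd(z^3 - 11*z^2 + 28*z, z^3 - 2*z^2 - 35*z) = z^2 - 7*z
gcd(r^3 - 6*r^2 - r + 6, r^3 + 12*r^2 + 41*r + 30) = r + 1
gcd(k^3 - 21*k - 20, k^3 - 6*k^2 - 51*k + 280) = k - 5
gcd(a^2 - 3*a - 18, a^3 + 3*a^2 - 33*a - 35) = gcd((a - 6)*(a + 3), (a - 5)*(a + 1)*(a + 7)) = 1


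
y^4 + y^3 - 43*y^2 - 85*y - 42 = (y - 7)*(y + 1)^2*(y + 6)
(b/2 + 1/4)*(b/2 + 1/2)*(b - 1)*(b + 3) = b^4/4 + 7*b^3/8 + b^2/8 - 7*b/8 - 3/8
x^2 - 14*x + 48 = (x - 8)*(x - 6)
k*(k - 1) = k^2 - k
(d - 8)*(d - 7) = d^2 - 15*d + 56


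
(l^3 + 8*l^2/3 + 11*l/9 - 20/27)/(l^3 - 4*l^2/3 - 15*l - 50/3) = (l^2 + l - 4/9)/(l^2 - 3*l - 10)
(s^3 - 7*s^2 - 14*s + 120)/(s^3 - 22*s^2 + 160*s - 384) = (s^2 - s - 20)/(s^2 - 16*s + 64)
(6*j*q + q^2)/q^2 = (6*j + q)/q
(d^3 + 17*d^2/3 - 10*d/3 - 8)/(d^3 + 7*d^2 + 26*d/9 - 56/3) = 3*(d + 1)/(3*d + 7)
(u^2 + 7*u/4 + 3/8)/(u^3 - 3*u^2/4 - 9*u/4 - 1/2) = (u + 3/2)/(u^2 - u - 2)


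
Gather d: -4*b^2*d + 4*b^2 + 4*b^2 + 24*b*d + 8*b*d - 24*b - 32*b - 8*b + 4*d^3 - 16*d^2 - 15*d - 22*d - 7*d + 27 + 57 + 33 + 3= 8*b^2 - 64*b + 4*d^3 - 16*d^2 + d*(-4*b^2 + 32*b - 44) + 120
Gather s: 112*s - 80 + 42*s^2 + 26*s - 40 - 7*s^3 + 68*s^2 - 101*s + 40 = -7*s^3 + 110*s^2 + 37*s - 80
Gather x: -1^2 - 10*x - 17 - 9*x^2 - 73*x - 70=-9*x^2 - 83*x - 88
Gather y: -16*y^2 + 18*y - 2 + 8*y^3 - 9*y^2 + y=8*y^3 - 25*y^2 + 19*y - 2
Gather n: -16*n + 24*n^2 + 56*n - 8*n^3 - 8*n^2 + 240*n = -8*n^3 + 16*n^2 + 280*n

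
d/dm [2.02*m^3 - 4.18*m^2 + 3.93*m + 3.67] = 6.06*m^2 - 8.36*m + 3.93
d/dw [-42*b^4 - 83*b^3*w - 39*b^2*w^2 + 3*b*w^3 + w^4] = -83*b^3 - 78*b^2*w + 9*b*w^2 + 4*w^3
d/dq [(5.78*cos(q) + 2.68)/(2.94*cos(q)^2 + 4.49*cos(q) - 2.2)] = (16.9932*cos(q)^2 + 15.7584*cos(q) + 24.7492)*sin(q)/(8.6436*cos(q)^4 + 26.4012*cos(q)^3 + 7.2241*cos(q)^2 - 19.756*cos(q) + 4.84)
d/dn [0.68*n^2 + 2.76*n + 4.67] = 1.36*n + 2.76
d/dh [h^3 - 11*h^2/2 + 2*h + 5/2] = 3*h^2 - 11*h + 2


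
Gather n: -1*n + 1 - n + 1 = 2 - 2*n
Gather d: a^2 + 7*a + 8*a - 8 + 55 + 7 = a^2 + 15*a + 54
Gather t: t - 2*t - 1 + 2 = 1 - t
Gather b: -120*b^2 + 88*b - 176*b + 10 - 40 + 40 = -120*b^2 - 88*b + 10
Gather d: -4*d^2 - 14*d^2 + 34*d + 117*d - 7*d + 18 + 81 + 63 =-18*d^2 + 144*d + 162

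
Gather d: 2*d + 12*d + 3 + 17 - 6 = 14*d + 14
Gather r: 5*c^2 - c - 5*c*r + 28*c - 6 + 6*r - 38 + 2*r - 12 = 5*c^2 + 27*c + r*(8 - 5*c) - 56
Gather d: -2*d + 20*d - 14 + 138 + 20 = 18*d + 144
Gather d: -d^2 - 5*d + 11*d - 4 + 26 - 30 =-d^2 + 6*d - 8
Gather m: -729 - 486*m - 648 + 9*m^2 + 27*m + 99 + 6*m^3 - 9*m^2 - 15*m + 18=6*m^3 - 474*m - 1260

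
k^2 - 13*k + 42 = (k - 7)*(k - 6)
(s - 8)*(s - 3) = s^2 - 11*s + 24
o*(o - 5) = o^2 - 5*o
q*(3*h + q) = 3*h*q + q^2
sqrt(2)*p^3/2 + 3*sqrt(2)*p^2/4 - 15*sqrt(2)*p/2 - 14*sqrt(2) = (p - 4)*(p + 7/2)*(sqrt(2)*p/2 + sqrt(2))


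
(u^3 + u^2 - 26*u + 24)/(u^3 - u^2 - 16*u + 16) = (u + 6)/(u + 4)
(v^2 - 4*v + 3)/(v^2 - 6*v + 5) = (v - 3)/(v - 5)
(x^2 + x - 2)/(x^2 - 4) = (x - 1)/(x - 2)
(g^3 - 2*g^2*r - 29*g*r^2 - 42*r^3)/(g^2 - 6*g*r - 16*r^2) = (-g^2 + 4*g*r + 21*r^2)/(-g + 8*r)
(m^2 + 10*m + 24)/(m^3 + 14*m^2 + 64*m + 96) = 1/(m + 4)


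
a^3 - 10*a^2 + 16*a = a*(a - 8)*(a - 2)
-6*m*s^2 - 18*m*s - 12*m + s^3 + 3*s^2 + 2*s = (-6*m + s)*(s + 1)*(s + 2)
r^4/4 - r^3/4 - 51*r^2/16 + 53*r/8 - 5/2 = (r/4 + 1)*(r - 5/2)*(r - 2)*(r - 1/2)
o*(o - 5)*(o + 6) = o^3 + o^2 - 30*o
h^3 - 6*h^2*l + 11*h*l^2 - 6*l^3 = (h - 3*l)*(h - 2*l)*(h - l)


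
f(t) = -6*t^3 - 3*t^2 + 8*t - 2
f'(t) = -18*t^2 - 6*t + 8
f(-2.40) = 44.46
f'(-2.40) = -81.28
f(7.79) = -2958.11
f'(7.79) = -1131.05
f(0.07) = -1.46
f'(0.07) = 7.49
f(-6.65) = 1576.61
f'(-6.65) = -748.10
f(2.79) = -133.34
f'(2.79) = -148.85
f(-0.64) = -6.78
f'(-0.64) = 4.47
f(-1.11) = -6.37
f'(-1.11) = -7.52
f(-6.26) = 1302.24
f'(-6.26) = -659.82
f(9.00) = -4547.00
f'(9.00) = -1504.00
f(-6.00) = 1138.00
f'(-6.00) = -604.00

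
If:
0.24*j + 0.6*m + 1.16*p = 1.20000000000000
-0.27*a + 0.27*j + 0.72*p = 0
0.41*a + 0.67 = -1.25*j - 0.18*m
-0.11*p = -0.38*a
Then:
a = 0.10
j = -0.81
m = 1.67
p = 0.34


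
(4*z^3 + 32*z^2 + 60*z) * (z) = 4*z^4 + 32*z^3 + 60*z^2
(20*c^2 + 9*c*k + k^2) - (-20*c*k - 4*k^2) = 20*c^2 + 29*c*k + 5*k^2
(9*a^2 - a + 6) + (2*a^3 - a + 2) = 2*a^3 + 9*a^2 - 2*a + 8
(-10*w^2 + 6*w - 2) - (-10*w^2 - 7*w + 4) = 13*w - 6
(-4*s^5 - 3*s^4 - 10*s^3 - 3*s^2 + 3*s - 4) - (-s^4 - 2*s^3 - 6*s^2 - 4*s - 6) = -4*s^5 - 2*s^4 - 8*s^3 + 3*s^2 + 7*s + 2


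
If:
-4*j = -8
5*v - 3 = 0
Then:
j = 2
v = 3/5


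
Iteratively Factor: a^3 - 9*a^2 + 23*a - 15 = (a - 3)*(a^2 - 6*a + 5) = (a - 3)*(a - 1)*(a - 5)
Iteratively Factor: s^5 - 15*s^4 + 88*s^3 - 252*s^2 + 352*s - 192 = (s - 2)*(s^4 - 13*s^3 + 62*s^2 - 128*s + 96) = (s - 4)*(s - 2)*(s^3 - 9*s^2 + 26*s - 24) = (s - 4)*(s - 3)*(s - 2)*(s^2 - 6*s + 8) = (s - 4)^2*(s - 3)*(s - 2)*(s - 2)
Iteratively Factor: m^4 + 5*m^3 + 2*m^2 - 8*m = (m + 4)*(m^3 + m^2 - 2*m) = (m + 2)*(m + 4)*(m^2 - m) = m*(m + 2)*(m + 4)*(m - 1)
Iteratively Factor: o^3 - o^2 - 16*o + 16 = (o - 1)*(o^2 - 16) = (o - 4)*(o - 1)*(o + 4)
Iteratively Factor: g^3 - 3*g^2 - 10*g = (g + 2)*(g^2 - 5*g) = g*(g + 2)*(g - 5)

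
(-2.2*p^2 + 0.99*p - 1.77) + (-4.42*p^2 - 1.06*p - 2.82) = -6.62*p^2 - 0.0700000000000001*p - 4.59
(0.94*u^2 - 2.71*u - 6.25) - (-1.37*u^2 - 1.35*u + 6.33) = 2.31*u^2 - 1.36*u - 12.58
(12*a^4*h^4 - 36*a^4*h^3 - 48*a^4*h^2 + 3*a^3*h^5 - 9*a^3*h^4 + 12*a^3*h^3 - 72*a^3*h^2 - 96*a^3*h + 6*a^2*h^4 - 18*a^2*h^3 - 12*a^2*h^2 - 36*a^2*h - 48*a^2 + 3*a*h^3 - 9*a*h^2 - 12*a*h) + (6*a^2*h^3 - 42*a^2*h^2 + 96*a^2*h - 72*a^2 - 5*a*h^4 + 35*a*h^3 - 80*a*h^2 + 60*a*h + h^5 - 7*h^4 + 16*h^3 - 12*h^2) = 12*a^4*h^4 - 36*a^4*h^3 - 48*a^4*h^2 + 3*a^3*h^5 - 9*a^3*h^4 + 12*a^3*h^3 - 72*a^3*h^2 - 96*a^3*h + 6*a^2*h^4 - 12*a^2*h^3 - 54*a^2*h^2 + 60*a^2*h - 120*a^2 - 5*a*h^4 + 38*a*h^3 - 89*a*h^2 + 48*a*h + h^5 - 7*h^4 + 16*h^3 - 12*h^2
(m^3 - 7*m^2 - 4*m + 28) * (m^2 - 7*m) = m^5 - 14*m^4 + 45*m^3 + 56*m^2 - 196*m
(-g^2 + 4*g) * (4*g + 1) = -4*g^3 + 15*g^2 + 4*g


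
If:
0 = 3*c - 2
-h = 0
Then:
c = 2/3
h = 0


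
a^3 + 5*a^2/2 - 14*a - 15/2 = (a - 3)*(a + 1/2)*(a + 5)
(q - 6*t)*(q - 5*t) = q^2 - 11*q*t + 30*t^2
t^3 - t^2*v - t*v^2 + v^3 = (-t + v)^2*(t + v)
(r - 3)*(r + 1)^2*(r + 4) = r^4 + 3*r^3 - 9*r^2 - 23*r - 12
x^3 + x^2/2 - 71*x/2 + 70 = (x - 4)*(x - 5/2)*(x + 7)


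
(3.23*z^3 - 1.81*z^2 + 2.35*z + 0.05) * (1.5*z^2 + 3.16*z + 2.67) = 4.845*z^5 + 7.4918*z^4 + 6.4295*z^3 + 2.6683*z^2 + 6.4325*z + 0.1335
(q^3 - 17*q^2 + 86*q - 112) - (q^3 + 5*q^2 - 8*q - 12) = -22*q^2 + 94*q - 100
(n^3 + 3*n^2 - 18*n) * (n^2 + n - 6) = n^5 + 4*n^4 - 21*n^3 - 36*n^2 + 108*n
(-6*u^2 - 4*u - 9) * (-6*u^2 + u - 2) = 36*u^4 + 18*u^3 + 62*u^2 - u + 18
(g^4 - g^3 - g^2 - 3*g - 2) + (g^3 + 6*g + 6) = g^4 - g^2 + 3*g + 4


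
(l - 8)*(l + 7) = l^2 - l - 56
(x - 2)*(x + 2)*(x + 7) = x^3 + 7*x^2 - 4*x - 28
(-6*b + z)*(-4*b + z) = 24*b^2 - 10*b*z + z^2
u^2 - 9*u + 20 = (u - 5)*(u - 4)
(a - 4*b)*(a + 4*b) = a^2 - 16*b^2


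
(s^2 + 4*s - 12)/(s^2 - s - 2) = (s + 6)/(s + 1)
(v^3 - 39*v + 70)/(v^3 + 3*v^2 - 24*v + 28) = (v - 5)/(v - 2)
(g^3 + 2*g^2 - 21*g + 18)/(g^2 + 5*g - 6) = g - 3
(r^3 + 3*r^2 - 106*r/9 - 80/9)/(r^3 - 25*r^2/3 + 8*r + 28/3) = (3*r^2 + 7*r - 40)/(3*(r^2 - 9*r + 14))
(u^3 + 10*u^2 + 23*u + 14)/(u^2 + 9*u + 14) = u + 1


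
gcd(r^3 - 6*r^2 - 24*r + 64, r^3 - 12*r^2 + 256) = r^2 - 4*r - 32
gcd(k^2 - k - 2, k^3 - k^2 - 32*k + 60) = k - 2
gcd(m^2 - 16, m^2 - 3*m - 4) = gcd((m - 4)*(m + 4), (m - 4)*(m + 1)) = m - 4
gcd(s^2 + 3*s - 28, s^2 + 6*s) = 1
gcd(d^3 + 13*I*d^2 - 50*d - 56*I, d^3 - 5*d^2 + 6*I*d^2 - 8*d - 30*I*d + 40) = d^2 + 6*I*d - 8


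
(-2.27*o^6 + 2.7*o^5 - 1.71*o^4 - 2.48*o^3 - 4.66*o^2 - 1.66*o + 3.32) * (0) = 0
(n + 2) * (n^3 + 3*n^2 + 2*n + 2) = n^4 + 5*n^3 + 8*n^2 + 6*n + 4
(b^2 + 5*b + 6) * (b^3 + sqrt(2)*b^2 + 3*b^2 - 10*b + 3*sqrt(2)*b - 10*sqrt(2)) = b^5 + sqrt(2)*b^4 + 8*b^4 + 11*b^3 + 8*sqrt(2)*b^3 - 32*b^2 + 11*sqrt(2)*b^2 - 60*b - 32*sqrt(2)*b - 60*sqrt(2)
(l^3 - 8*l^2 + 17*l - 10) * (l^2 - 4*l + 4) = l^5 - 12*l^4 + 53*l^3 - 110*l^2 + 108*l - 40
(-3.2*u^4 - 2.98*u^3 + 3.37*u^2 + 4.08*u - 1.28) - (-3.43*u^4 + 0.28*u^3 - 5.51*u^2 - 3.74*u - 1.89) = 0.23*u^4 - 3.26*u^3 + 8.88*u^2 + 7.82*u + 0.61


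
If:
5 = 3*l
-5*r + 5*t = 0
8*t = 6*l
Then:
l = 5/3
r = 5/4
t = 5/4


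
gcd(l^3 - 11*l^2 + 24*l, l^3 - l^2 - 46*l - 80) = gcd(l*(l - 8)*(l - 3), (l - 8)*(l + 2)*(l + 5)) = l - 8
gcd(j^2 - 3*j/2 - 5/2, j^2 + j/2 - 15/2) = j - 5/2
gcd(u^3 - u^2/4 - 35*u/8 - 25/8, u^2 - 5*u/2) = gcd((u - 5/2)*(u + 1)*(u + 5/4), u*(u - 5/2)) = u - 5/2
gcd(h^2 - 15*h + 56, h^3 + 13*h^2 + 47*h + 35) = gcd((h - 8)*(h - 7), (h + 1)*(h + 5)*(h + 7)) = 1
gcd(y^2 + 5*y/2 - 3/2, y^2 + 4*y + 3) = y + 3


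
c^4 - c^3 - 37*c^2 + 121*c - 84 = (c - 4)*(c - 3)*(c - 1)*(c + 7)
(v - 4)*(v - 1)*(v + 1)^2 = v^4 - 3*v^3 - 5*v^2 + 3*v + 4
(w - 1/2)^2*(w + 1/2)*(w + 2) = w^4 + 3*w^3/2 - 5*w^2/4 - 3*w/8 + 1/4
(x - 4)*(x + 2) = x^2 - 2*x - 8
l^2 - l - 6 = (l - 3)*(l + 2)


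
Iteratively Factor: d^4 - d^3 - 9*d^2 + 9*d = (d - 3)*(d^3 + 2*d^2 - 3*d) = (d - 3)*(d + 3)*(d^2 - d) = (d - 3)*(d - 1)*(d + 3)*(d)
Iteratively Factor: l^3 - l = (l)*(l^2 - 1) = l*(l - 1)*(l + 1)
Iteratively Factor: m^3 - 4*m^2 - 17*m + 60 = (m - 3)*(m^2 - m - 20) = (m - 5)*(m - 3)*(m + 4)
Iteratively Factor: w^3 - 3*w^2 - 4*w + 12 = (w - 3)*(w^2 - 4) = (w - 3)*(w + 2)*(w - 2)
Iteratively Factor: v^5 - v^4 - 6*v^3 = (v)*(v^4 - v^3 - 6*v^2) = v*(v - 3)*(v^3 + 2*v^2) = v*(v - 3)*(v + 2)*(v^2) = v^2*(v - 3)*(v + 2)*(v)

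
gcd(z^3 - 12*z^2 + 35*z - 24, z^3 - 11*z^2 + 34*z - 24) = z - 1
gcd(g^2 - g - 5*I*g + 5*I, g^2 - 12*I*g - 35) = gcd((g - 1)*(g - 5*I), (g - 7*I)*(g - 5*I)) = g - 5*I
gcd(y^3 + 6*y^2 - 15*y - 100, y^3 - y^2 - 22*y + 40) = y^2 + y - 20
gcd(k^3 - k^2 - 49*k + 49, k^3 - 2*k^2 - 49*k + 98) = k^2 - 49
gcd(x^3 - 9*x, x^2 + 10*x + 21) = x + 3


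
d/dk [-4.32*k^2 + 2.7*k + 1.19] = 2.7 - 8.64*k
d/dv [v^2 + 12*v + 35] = 2*v + 12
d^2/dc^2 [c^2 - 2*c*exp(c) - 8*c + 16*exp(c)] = -2*c*exp(c) + 12*exp(c) + 2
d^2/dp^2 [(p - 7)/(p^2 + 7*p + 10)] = 2*(-3*p*(p^2 + 7*p + 10) + (p - 7)*(2*p + 7)^2)/(p^2 + 7*p + 10)^3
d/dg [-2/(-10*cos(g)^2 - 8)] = 20*sin(2*g)/(5*cos(2*g) + 13)^2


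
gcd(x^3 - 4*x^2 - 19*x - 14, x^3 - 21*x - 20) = x + 1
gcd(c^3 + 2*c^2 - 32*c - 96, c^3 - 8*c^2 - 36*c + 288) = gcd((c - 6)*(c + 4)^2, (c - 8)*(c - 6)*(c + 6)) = c - 6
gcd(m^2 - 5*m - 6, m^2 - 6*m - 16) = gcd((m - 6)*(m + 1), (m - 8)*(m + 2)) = 1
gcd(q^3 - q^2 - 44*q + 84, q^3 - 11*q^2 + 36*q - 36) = q^2 - 8*q + 12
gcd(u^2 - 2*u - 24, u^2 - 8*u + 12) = u - 6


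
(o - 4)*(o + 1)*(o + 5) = o^3 + 2*o^2 - 19*o - 20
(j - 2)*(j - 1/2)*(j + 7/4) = j^3 - 3*j^2/4 - 27*j/8 + 7/4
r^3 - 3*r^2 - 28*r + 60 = (r - 6)*(r - 2)*(r + 5)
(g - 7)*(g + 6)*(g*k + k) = g^3*k - 43*g*k - 42*k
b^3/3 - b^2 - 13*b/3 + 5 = (b/3 + 1)*(b - 5)*(b - 1)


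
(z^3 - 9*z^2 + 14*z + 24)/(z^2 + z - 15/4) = 4*(z^3 - 9*z^2 + 14*z + 24)/(4*z^2 + 4*z - 15)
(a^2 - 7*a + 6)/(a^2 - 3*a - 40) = (-a^2 + 7*a - 6)/(-a^2 + 3*a + 40)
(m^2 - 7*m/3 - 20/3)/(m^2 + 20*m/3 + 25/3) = (m - 4)/(m + 5)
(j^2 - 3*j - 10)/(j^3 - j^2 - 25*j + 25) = (j + 2)/(j^2 + 4*j - 5)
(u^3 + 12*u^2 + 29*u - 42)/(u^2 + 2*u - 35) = (u^2 + 5*u - 6)/(u - 5)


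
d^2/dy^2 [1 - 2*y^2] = -4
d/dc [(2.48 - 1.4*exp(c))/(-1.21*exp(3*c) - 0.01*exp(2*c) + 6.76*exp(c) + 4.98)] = (-3.388*exp(3*c) + 8.9884*exp(2*c) + 0.0495999999999999*exp(c) - 23.7368)*exp(c)/(1.4641*exp(6*c) + 0.0242*exp(5*c) - 16.3591*exp(4*c) - 12.1868*exp(3*c) + 45.598*exp(2*c) + 67.3296*exp(c) + 24.8004)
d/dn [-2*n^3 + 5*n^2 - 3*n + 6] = -6*n^2 + 10*n - 3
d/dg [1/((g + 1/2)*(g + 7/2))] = 32*(-g - 2)/(16*g^4 + 128*g^3 + 312*g^2 + 224*g + 49)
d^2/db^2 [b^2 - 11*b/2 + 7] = 2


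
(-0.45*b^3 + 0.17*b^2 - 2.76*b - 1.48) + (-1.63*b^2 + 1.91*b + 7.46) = -0.45*b^3 - 1.46*b^2 - 0.85*b + 5.98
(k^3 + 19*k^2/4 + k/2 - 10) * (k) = k^4 + 19*k^3/4 + k^2/2 - 10*k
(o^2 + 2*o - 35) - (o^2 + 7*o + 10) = -5*o - 45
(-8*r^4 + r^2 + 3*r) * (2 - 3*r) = 24*r^5 - 16*r^4 - 3*r^3 - 7*r^2 + 6*r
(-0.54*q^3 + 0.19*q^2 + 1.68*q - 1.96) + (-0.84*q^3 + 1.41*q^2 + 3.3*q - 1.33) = -1.38*q^3 + 1.6*q^2 + 4.98*q - 3.29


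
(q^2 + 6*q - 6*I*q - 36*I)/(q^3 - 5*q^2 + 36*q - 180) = (q + 6)/(q^2 + q*(-5 + 6*I) - 30*I)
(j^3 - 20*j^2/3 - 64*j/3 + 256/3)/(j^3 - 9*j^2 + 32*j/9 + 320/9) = 3*(j + 4)/(3*j + 5)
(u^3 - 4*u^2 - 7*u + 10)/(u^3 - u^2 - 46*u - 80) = (u^2 - 6*u + 5)/(u^2 - 3*u - 40)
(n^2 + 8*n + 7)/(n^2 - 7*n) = (n^2 + 8*n + 7)/(n*(n - 7))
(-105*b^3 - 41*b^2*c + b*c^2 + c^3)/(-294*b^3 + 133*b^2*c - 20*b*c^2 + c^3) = (15*b^2 + 8*b*c + c^2)/(42*b^2 - 13*b*c + c^2)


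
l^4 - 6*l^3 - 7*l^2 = l^2*(l - 7)*(l + 1)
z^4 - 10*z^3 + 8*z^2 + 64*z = z*(z - 8)*(z - 4)*(z + 2)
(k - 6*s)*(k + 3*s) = k^2 - 3*k*s - 18*s^2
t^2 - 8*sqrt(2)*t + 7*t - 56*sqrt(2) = (t + 7)*(t - 8*sqrt(2))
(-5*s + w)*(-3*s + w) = 15*s^2 - 8*s*w + w^2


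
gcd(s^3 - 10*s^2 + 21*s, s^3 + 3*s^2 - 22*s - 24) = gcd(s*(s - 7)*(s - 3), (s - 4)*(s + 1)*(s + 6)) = 1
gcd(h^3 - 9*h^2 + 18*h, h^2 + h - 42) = h - 6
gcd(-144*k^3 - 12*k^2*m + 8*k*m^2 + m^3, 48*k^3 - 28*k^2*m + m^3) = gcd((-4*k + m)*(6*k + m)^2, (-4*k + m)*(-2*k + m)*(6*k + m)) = 24*k^2 - 2*k*m - m^2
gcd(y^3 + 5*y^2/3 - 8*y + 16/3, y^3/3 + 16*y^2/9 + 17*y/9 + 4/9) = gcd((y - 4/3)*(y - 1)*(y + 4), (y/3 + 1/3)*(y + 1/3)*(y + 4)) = y + 4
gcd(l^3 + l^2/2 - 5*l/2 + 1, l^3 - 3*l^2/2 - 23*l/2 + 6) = l - 1/2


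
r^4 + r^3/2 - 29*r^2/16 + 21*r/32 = r*(r - 3/4)*(r - 1/2)*(r + 7/4)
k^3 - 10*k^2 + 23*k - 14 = (k - 7)*(k - 2)*(k - 1)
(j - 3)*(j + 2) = j^2 - j - 6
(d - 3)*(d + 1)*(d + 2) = d^3 - 7*d - 6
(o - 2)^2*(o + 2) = o^3 - 2*o^2 - 4*o + 8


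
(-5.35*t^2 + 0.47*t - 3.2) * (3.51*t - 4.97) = -18.7785*t^3 + 28.2392*t^2 - 13.5679*t + 15.904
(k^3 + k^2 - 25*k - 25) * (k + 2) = k^4 + 3*k^3 - 23*k^2 - 75*k - 50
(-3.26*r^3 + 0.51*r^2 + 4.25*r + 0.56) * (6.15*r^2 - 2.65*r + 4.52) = -20.049*r^5 + 11.7755*r^4 + 10.0508*r^3 - 5.5133*r^2 + 17.726*r + 2.5312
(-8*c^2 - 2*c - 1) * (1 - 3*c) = 24*c^3 - 2*c^2 + c - 1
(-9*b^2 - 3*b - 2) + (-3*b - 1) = -9*b^2 - 6*b - 3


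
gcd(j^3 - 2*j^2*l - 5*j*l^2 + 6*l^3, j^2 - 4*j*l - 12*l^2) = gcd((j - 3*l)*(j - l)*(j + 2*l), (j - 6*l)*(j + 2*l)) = j + 2*l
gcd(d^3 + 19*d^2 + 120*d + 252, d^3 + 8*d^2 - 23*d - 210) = d^2 + 13*d + 42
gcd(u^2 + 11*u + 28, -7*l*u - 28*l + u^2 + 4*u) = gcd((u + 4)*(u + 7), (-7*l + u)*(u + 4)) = u + 4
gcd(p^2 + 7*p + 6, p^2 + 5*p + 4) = p + 1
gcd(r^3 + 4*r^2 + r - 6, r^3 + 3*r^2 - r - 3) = r^2 + 2*r - 3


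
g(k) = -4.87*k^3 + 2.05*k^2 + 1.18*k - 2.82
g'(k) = -14.61*k^2 + 4.1*k + 1.18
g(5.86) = -905.50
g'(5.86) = -476.50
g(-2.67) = 101.34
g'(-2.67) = -113.92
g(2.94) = -105.39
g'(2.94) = -113.05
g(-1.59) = 20.06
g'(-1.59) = -42.27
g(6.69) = -1361.34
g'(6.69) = -625.28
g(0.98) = -4.28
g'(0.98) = -8.83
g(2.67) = -77.75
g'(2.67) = -92.03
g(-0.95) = 2.08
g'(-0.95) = -15.90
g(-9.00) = 3702.84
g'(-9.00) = -1219.13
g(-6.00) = 1115.82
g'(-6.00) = -549.38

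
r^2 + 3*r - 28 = (r - 4)*(r + 7)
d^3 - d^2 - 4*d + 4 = (d - 2)*(d - 1)*(d + 2)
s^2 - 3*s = s*(s - 3)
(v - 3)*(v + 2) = v^2 - v - 6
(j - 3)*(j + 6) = j^2 + 3*j - 18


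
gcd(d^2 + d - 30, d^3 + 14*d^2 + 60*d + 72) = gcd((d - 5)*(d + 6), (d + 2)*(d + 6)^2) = d + 6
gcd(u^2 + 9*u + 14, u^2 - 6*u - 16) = u + 2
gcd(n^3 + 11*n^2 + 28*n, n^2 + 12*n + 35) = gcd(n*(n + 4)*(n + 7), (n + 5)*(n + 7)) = n + 7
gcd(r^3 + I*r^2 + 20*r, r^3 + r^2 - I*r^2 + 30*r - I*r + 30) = r + 5*I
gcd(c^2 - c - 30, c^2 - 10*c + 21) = 1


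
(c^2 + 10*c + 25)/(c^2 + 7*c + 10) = (c + 5)/(c + 2)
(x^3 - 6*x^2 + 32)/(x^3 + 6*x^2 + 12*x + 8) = (x^2 - 8*x + 16)/(x^2 + 4*x + 4)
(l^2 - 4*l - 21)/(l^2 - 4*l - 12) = (-l^2 + 4*l + 21)/(-l^2 + 4*l + 12)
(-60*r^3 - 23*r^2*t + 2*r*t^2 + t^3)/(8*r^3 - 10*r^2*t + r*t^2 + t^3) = (-15*r^2 - 2*r*t + t^2)/(2*r^2 - 3*r*t + t^2)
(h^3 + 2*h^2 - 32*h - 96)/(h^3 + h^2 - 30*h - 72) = (h + 4)/(h + 3)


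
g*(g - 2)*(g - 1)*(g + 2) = g^4 - g^3 - 4*g^2 + 4*g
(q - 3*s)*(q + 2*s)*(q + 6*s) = q^3 + 5*q^2*s - 12*q*s^2 - 36*s^3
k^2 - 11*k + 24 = (k - 8)*(k - 3)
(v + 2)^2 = v^2 + 4*v + 4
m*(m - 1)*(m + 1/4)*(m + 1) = m^4 + m^3/4 - m^2 - m/4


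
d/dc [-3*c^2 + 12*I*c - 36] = -6*c + 12*I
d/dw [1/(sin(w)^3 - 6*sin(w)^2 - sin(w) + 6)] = (-3*sin(w)^2 + 12*sin(w) + 1)/((sin(w) - 6)^2*cos(w)^3)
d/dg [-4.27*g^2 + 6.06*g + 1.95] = 6.06 - 8.54*g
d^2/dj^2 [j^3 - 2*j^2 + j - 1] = 6*j - 4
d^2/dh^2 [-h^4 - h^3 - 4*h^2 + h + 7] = -12*h^2 - 6*h - 8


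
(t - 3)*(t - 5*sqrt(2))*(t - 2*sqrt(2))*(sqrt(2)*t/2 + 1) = sqrt(2)*t^4/2 - 6*t^3 - 3*sqrt(2)*t^3/2 + 3*sqrt(2)*t^2 + 18*t^2 - 9*sqrt(2)*t + 20*t - 60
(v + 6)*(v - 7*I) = v^2 + 6*v - 7*I*v - 42*I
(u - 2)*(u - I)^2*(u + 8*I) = u^4 - 2*u^3 + 6*I*u^3 + 15*u^2 - 12*I*u^2 - 30*u - 8*I*u + 16*I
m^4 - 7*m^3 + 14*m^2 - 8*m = m*(m - 4)*(m - 2)*(m - 1)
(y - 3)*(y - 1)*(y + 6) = y^3 + 2*y^2 - 21*y + 18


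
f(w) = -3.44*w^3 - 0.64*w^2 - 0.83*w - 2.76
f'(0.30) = -2.14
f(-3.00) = 86.85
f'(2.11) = -49.48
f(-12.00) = 5859.36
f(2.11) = -39.68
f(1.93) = -31.48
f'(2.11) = -49.48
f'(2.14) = -50.83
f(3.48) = -158.38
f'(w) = -10.32*w^2 - 1.28*w - 0.83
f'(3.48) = -130.26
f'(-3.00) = -89.87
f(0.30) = -3.16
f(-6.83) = 1069.08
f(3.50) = -161.00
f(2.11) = -39.68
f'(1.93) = -41.74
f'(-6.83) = -473.50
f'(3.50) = -131.73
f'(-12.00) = -1471.55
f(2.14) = -41.18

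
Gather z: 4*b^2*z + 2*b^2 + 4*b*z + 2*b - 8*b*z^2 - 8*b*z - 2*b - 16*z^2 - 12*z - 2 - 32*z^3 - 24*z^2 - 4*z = 2*b^2 - 32*z^3 + z^2*(-8*b - 40) + z*(4*b^2 - 4*b - 16) - 2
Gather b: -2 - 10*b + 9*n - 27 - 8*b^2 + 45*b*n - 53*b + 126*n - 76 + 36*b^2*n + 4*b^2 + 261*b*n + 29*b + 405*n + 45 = b^2*(36*n - 4) + b*(306*n - 34) + 540*n - 60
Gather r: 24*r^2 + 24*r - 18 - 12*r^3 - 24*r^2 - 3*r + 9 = -12*r^3 + 21*r - 9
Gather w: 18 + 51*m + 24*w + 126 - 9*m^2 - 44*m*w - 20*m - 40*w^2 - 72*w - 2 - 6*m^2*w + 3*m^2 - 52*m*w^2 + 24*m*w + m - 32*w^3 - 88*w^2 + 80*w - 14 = -6*m^2 + 32*m - 32*w^3 + w^2*(-52*m - 128) + w*(-6*m^2 - 20*m + 32) + 128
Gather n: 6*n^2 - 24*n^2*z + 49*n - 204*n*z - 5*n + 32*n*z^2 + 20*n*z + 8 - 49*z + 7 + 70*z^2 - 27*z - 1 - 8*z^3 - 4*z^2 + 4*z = n^2*(6 - 24*z) + n*(32*z^2 - 184*z + 44) - 8*z^3 + 66*z^2 - 72*z + 14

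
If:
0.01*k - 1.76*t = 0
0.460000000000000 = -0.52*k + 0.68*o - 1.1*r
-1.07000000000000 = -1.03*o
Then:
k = 176.0*t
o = 1.04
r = 0.224007060900265 - 83.2*t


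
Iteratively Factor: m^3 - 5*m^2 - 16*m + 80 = (m + 4)*(m^2 - 9*m + 20) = (m - 5)*(m + 4)*(m - 4)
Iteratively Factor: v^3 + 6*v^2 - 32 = (v + 4)*(v^2 + 2*v - 8) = (v - 2)*(v + 4)*(v + 4)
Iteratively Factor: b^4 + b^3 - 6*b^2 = (b)*(b^3 + b^2 - 6*b) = b^2*(b^2 + b - 6) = b^2*(b - 2)*(b + 3)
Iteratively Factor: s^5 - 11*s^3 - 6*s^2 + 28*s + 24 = (s + 2)*(s^4 - 2*s^3 - 7*s^2 + 8*s + 12) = (s - 2)*(s + 2)*(s^3 - 7*s - 6) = (s - 2)*(s + 2)^2*(s^2 - 2*s - 3) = (s - 2)*(s + 1)*(s + 2)^2*(s - 3)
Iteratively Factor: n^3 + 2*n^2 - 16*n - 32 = (n + 2)*(n^2 - 16) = (n - 4)*(n + 2)*(n + 4)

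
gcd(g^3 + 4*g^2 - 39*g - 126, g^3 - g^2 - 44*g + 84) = g^2 + g - 42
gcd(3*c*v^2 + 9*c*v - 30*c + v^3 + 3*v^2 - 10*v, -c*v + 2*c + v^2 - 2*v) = v - 2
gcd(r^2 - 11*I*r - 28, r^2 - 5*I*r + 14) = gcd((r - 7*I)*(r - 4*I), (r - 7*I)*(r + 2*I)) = r - 7*I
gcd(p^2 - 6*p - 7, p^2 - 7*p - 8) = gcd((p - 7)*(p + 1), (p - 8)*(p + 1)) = p + 1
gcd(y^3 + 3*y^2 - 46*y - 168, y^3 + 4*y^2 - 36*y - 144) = y^2 + 10*y + 24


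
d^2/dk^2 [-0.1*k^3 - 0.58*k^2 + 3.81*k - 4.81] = -0.6*k - 1.16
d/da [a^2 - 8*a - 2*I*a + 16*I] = 2*a - 8 - 2*I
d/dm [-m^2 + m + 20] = 1 - 2*m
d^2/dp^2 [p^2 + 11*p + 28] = 2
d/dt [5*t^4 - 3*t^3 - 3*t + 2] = 20*t^3 - 9*t^2 - 3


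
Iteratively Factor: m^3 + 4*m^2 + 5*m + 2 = (m + 1)*(m^2 + 3*m + 2) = (m + 1)^2*(m + 2)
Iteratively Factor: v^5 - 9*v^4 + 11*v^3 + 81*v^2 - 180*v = (v)*(v^4 - 9*v^3 + 11*v^2 + 81*v - 180) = v*(v - 3)*(v^3 - 6*v^2 - 7*v + 60) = v*(v - 4)*(v - 3)*(v^2 - 2*v - 15) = v*(v - 4)*(v - 3)*(v + 3)*(v - 5)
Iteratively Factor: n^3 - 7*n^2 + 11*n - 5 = (n - 5)*(n^2 - 2*n + 1) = (n - 5)*(n - 1)*(n - 1)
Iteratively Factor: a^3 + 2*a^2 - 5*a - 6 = (a + 3)*(a^2 - a - 2) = (a - 2)*(a + 3)*(a + 1)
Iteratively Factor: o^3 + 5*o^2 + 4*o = (o + 4)*(o^2 + o) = (o + 1)*(o + 4)*(o)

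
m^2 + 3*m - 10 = (m - 2)*(m + 5)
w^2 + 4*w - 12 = (w - 2)*(w + 6)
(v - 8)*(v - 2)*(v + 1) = v^3 - 9*v^2 + 6*v + 16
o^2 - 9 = (o - 3)*(o + 3)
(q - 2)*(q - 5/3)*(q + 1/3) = q^3 - 10*q^2/3 + 19*q/9 + 10/9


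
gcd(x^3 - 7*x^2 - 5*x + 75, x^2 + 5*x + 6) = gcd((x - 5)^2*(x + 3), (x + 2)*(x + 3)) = x + 3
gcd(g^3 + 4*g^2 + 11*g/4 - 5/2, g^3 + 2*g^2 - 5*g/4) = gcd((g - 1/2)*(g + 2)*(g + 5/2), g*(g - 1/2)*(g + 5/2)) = g^2 + 2*g - 5/4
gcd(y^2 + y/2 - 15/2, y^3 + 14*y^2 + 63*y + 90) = y + 3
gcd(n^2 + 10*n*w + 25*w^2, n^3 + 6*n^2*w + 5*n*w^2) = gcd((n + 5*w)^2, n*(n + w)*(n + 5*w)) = n + 5*w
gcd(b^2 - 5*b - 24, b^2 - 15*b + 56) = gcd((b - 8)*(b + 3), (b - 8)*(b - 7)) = b - 8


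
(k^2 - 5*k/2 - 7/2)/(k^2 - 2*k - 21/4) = 2*(k + 1)/(2*k + 3)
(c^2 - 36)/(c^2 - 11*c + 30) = (c + 6)/(c - 5)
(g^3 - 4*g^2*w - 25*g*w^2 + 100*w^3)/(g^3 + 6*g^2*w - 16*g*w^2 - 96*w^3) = (g^2 - 25*w^2)/(g^2 + 10*g*w + 24*w^2)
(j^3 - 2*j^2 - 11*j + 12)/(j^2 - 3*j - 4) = (j^2 + 2*j - 3)/(j + 1)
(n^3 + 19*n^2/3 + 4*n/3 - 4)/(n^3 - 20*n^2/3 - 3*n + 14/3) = (n + 6)/(n - 7)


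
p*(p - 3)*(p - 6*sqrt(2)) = p^3 - 6*sqrt(2)*p^2 - 3*p^2 + 18*sqrt(2)*p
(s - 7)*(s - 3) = s^2 - 10*s + 21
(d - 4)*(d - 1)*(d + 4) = d^3 - d^2 - 16*d + 16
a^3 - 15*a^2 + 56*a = a*(a - 8)*(a - 7)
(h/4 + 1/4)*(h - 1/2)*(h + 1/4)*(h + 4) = h^4/4 + 19*h^3/16 + 21*h^2/32 - 13*h/32 - 1/8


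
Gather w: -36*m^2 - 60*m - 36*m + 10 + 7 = -36*m^2 - 96*m + 17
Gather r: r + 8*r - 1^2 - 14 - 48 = 9*r - 63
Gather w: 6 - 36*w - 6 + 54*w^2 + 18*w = 54*w^2 - 18*w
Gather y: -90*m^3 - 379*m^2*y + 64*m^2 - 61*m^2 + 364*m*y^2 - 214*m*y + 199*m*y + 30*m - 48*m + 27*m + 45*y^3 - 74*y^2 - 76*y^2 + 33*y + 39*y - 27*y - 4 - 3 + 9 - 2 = -90*m^3 + 3*m^2 + 9*m + 45*y^3 + y^2*(364*m - 150) + y*(-379*m^2 - 15*m + 45)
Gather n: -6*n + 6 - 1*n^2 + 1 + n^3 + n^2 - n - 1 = n^3 - 7*n + 6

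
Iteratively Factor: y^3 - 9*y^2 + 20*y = (y - 4)*(y^2 - 5*y) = (y - 5)*(y - 4)*(y)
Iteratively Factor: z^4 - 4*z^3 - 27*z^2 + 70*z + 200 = (z + 4)*(z^3 - 8*z^2 + 5*z + 50) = (z - 5)*(z + 4)*(z^2 - 3*z - 10) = (z - 5)^2*(z + 4)*(z + 2)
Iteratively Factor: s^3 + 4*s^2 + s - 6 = (s - 1)*(s^2 + 5*s + 6) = (s - 1)*(s + 3)*(s + 2)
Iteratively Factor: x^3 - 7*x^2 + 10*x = (x - 2)*(x^2 - 5*x) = x*(x - 2)*(x - 5)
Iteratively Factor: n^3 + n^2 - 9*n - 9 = (n - 3)*(n^2 + 4*n + 3) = (n - 3)*(n + 3)*(n + 1)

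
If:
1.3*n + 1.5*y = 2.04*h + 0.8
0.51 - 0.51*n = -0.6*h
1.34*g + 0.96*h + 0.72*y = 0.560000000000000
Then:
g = -2.64199738634019*y - 0.283650870073595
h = 2.93778801843318*y + 0.97926267281106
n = 3.45622119815668*y + 2.15207373271889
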